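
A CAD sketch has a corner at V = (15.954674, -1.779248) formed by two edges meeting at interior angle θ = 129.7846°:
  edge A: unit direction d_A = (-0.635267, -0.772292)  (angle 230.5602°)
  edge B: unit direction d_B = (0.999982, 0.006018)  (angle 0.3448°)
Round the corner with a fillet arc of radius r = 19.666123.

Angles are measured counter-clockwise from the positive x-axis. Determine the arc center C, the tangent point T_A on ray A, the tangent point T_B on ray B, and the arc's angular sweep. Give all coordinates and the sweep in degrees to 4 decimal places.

center=(25.2884,-21.3896) T_A=(10.1004,-8.8963) T_B=(25.1700,-1.7238) sweep=50.2154

bisector direction at 295.4525° = (0.429763,-0.902942)
center distance |VC| = r/sin(θ/2) = 19.666123/sin(64.8923°) = 21.718241
C = V + |VC|·bis = (25.2884,-21.3896)
T_A = V + ((C−V)·d_A)·d_A = V + 9.2155·d_A = (10.1004,-8.8963)
T_B = V + ((C−V)·d_B)·d_B = V + 9.2155·d_B = (25.1700,-1.7238)
sweep = 180° − θ = 50.2154°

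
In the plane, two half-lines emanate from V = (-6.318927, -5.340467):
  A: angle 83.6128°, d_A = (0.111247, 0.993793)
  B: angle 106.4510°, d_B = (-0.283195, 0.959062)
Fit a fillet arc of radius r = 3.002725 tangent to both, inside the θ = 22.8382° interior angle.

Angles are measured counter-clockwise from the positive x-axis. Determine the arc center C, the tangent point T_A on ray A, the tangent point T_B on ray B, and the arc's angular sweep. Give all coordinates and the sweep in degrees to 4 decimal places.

bisector direction at 95.0319° = (-0.087710,0.996146)
center distance |VC| = r/sin(θ/2) = 3.002725/sin(11.4191°) = 15.166495
C = V + |VC|·bis = (-7.6492,9.7676)
T_A = V + ((C−V)·d_A)·d_A = V + 14.8663·d_A = (-4.6651,9.4335)
T_B = V + ((C−V)·d_B)·d_B = V + 14.8663·d_B = (-10.5290,8.9172)
sweep = 180° − θ = 157.1618°

center=(-7.6492,9.7676) T_A=(-4.6651,9.4335) T_B=(-10.5290,8.9172) sweep=157.1618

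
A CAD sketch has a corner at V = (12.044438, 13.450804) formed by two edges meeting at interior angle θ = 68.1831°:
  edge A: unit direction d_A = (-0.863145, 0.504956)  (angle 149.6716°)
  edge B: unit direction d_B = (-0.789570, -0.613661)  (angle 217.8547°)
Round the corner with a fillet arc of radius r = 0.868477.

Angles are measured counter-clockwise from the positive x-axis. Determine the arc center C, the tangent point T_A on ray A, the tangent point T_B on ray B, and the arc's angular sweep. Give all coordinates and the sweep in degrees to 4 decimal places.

center=(10.4984,13.3491) T_A=(10.9369,14.0987) T_B=(11.0313,12.6634) sweep=111.8169

bisector direction at 183.7631° = (-0.997844,-0.065632)
center distance |VC| = r/sin(θ/2) = 0.868477/sin(34.0915°) = 1.549422
C = V + |VC|·bis = (10.4984,13.3491)
T_A = V + ((C−V)·d_A)·d_A = V + 1.2831·d_A = (10.9369,14.0987)
T_B = V + ((C−V)·d_B)·d_B = V + 1.2831·d_B = (11.0313,12.6634)
sweep = 180° − θ = 111.8169°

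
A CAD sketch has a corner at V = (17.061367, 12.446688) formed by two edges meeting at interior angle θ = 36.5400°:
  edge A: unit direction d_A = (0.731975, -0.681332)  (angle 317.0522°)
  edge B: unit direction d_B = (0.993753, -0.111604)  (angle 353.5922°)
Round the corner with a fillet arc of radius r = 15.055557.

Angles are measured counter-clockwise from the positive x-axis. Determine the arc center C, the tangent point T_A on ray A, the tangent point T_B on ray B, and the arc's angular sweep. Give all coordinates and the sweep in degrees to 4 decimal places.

center=(60.7001,-7.6044) T_A=(50.4423,-18.6247) T_B=(62.3804,7.3571) sweep=143.4600

bisector direction at 335.3222° = (0.908670,-0.417515)
center distance |VC| = r/sin(θ/2) = 15.055557/sin(18.2700°) = 48.024826
C = V + |VC|·bis = (60.7001,-7.6044)
T_A = V + ((C−V)·d_A)·d_A = V + 45.6039·d_A = (50.4423,-18.6247)
T_B = V + ((C−V)·d_B)·d_B = V + 45.6039·d_B = (62.3804,7.3571)
sweep = 180° − θ = 143.4600°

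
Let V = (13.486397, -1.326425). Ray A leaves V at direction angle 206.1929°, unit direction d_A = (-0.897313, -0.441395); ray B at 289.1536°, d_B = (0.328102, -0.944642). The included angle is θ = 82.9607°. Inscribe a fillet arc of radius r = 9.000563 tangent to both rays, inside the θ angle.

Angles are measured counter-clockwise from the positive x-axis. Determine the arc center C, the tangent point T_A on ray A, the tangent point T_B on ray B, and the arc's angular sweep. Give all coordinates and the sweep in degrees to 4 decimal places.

bisector direction at 247.6732° = (-0.379888,-0.925032)
center distance |VC| = r/sin(θ/2) = 9.000563/sin(41.4804°) = 13.588562
C = V + |VC|·bis = (8.3243,-13.8963)
T_A = V + ((C−V)·d_A)·d_A = V + 10.1803·d_A = (4.3515,-5.8200)
T_B = V + ((C−V)·d_B)·d_B = V + 10.1803·d_B = (16.8266,-10.9432)
sweep = 180° − θ = 97.0393°

center=(8.3243,-13.8963) T_A=(4.3515,-5.8200) T_B=(16.8266,-10.9432) sweep=97.0393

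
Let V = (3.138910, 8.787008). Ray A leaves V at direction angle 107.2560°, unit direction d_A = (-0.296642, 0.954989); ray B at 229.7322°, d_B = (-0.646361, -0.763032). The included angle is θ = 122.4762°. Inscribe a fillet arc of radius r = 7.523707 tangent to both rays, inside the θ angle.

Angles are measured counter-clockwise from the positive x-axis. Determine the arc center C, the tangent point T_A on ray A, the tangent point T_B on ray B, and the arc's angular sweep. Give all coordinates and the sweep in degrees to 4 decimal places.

center=(-5.2712,10.4990) T_A=(1.9139,12.7308) T_B=(0.4696,5.6359) sweep=57.5238

bisector direction at 168.4941° = (-0.979904,0.199469)
center distance |VC| = r/sin(θ/2) = 7.523707/sin(61.2381°) = 8.582565
C = V + |VC|·bis = (-5.2712,10.4990)
T_A = V + ((C−V)·d_A)·d_A = V + 4.1297·d_A = (1.9139,12.7308)
T_B = V + ((C−V)·d_B)·d_B = V + 4.1297·d_B = (0.4696,5.6359)
sweep = 180° − θ = 57.5238°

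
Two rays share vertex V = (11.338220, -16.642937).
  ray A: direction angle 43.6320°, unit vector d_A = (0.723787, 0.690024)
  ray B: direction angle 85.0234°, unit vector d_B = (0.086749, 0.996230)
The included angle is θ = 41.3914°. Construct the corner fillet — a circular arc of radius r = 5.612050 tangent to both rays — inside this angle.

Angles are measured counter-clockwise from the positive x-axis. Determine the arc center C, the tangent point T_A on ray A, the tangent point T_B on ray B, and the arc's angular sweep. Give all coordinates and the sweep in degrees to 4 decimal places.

bisector direction at 64.3277° = (0.433223,0.901287)
center distance |VC| = r/sin(θ/2) = 5.612050/sin(20.6957°) = 15.879956
C = V + |VC|·bis = (18.2178,-2.3305)
T_A = V + ((C−V)·d_A)·d_A = V + 14.8552·d_A = (22.0902,-6.3925)
T_B = V + ((C−V)·d_B)·d_B = V + 14.8552·d_B = (12.6269,-1.8437)
sweep = 180° − θ = 138.6086°

center=(18.2178,-2.3305) T_A=(22.0902,-6.3925) T_B=(12.6269,-1.8437) sweep=138.6086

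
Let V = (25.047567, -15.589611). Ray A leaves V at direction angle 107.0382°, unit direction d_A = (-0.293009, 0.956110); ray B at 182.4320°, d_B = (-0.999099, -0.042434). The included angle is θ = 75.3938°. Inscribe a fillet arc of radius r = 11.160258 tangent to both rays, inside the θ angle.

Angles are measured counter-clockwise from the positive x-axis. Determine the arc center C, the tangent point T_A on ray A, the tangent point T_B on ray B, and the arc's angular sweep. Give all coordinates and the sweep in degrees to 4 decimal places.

center=(10.1457,-5.0522) T_A=(20.8161,-1.7821) T_B=(10.6193,-16.2024) sweep=104.6062

bisector direction at 144.7351° = (-0.816491,0.577358)
center distance |VC| = r/sin(θ/2) = 11.160258/sin(37.6969°) = 18.251097
C = V + |VC|·bis = (10.1457,-5.0522)
T_A = V + ((C−V)·d_A)·d_A = V + 14.4413·d_A = (20.8161,-1.7821)
T_B = V + ((C−V)·d_B)·d_B = V + 14.4413·d_B = (10.6193,-16.2024)
sweep = 180° − θ = 104.6062°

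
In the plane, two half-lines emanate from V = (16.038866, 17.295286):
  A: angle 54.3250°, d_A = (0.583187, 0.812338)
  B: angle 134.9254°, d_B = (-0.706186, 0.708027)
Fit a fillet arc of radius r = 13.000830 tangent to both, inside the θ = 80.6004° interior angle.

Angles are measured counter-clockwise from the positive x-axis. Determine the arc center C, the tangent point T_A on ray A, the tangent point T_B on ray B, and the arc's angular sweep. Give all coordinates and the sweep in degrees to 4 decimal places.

bisector direction at 94.6252° = (-0.080637,0.996744)
center distance |VC| = r/sin(θ/2) = 13.000830/sin(40.3002°) = 20.100467
C = V + |VC|·bis = (14.4180,37.3303)
T_A = V + ((C−V)·d_A)·d_A = V + 15.3299·d_A = (24.9791,29.7484)
T_B = V + ((C−V)·d_B)·d_B = V + 15.3299·d_B = (5.2131,28.1493)
sweep = 180° − θ = 99.3996°

center=(14.4180,37.3303) T_A=(24.9791,29.7484) T_B=(5.2131,28.1493) sweep=99.3996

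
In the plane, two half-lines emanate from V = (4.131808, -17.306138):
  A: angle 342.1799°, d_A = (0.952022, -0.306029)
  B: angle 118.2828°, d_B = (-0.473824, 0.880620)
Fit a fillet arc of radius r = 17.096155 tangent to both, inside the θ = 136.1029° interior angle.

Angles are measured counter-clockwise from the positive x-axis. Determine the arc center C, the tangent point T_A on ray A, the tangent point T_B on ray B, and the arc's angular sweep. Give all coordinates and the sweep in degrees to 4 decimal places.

center=(15.9226,-3.1386) T_A=(10.6907,-19.4145) T_B=(0.8674,-11.2392) sweep=43.8971

bisector direction at 50.2313° = (0.639689,0.768634)
center distance |VC| = r/sin(θ/2) = 17.096155/sin(68.0515°) = 18.432117
C = V + |VC|·bis = (15.9226,-3.1386)
T_A = V + ((C−V)·d_A)·d_A = V + 6.8894·d_A = (10.6907,-19.4145)
T_B = V + ((C−V)·d_B)·d_B = V + 6.8894·d_B = (0.8674,-11.2392)
sweep = 180° − θ = 43.8971°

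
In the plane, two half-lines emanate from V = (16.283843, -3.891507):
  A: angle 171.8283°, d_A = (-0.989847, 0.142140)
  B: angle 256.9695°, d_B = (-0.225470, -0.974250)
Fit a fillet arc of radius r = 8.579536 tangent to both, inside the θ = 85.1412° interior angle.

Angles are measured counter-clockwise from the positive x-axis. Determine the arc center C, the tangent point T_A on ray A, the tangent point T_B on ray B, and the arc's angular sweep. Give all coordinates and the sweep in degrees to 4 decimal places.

center=(5.8194,-11.0564) T_A=(7.0389,-2.5639) T_B=(14.1780,-12.9908) sweep=94.8588

bisector direction at 214.3989° = (-0.825124,-0.564951)
center distance |VC| = r/sin(θ/2) = 8.579536/sin(42.5706°) = 12.682275
C = V + |VC|·bis = (5.8194,-11.0564)
T_A = V + ((C−V)·d_A)·d_A = V + 9.3398·d_A = (7.0389,-2.5639)
T_B = V + ((C−V)·d_B)·d_B = V + 9.3398·d_B = (14.1780,-12.9908)
sweep = 180° − θ = 94.8588°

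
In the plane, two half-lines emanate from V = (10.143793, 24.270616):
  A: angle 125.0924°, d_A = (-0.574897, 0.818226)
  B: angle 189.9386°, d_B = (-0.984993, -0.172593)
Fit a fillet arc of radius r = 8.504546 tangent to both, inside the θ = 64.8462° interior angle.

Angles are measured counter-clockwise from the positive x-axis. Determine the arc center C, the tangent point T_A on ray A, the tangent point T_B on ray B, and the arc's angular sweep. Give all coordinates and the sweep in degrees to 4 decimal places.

center=(-4.5122,30.3367) T_A=(2.4465,35.2259) T_B=(-3.0444,21.9598) sweep=115.1538

bisector direction at 157.5155° = (-0.923983,0.382433)
center distance |VC| = r/sin(θ/2) = 8.504546/sin(32.4231°) = 15.861744
C = V + |VC|·bis = (-4.5122,30.3367)
T_A = V + ((C−V)·d_A)·d_A = V + 13.3891·d_A = (2.4465,35.2259)
T_B = V + ((C−V)·d_B)·d_B = V + 13.3891·d_B = (-3.0444,21.9598)
sweep = 180° − θ = 115.1538°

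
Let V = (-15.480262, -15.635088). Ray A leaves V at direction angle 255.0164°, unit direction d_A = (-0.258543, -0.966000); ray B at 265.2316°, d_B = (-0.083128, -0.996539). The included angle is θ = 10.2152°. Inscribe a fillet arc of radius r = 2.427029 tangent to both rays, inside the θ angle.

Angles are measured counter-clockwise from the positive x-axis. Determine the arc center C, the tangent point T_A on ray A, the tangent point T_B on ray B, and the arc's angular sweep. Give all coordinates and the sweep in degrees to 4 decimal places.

bisector direction at 260.1240° = (-0.171516,-0.985181)
center distance |VC| = r/sin(θ/2) = 2.427029/sin(5.1076°) = 27.261897
C = V + |VC|·bis = (-20.1561,-42.4930)
T_A = V + ((C−V)·d_A)·d_A = V + 27.1536·d_A = (-22.5006,-41.8655)
T_B = V + ((C−V)·d_B)·d_B = V + 27.1536·d_B = (-17.7375,-42.6948)
sweep = 180° − θ = 169.7848°

center=(-20.1561,-42.4930) T_A=(-22.5006,-41.8655) T_B=(-17.7375,-42.6948) sweep=169.7848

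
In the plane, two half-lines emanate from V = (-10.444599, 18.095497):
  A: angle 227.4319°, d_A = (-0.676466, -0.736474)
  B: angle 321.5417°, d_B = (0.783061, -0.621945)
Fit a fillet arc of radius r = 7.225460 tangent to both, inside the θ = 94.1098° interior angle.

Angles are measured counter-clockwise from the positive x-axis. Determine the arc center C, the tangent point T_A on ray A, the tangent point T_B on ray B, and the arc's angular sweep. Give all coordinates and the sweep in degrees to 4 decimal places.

center=(-9.6724,8.2550) T_A=(-14.9938,13.1428) T_B=(-5.1786,13.9130) sweep=85.8902

bisector direction at 274.4868° = (0.078229,-0.996935)
center distance |VC| = r/sin(θ/2) = 7.225460/sin(47.0549°) = 9.870755
C = V + |VC|·bis = (-9.6724,8.2550)
T_A = V + ((C−V)·d_A)·d_A = V + 6.7249·d_A = (-14.9938,13.1428)
T_B = V + ((C−V)·d_B)·d_B = V + 6.7249·d_B = (-5.1786,13.9130)
sweep = 180° − θ = 85.8902°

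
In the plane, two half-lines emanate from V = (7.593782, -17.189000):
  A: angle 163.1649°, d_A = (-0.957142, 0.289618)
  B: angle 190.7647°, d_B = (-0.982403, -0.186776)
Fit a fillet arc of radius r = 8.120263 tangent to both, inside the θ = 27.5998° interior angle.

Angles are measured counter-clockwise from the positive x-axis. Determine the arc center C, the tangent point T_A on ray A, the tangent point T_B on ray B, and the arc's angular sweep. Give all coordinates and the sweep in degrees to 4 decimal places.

center=(-26.4012,-15.3865) T_A=(-24.0494,-7.6142) T_B=(-24.8845,-23.3638) sweep=152.4002

bisector direction at 176.9648° = (-0.998597,0.052949)
center distance |VC| = r/sin(θ/2) = 8.120263/sin(13.7999°) = 34.042691
C = V + |VC|·bis = (-26.4012,-15.3865)
T_A = V + ((C−V)·d_A)·d_A = V + 33.0600·d_A = (-24.0494,-7.6142)
T_B = V + ((C−V)·d_B)·d_B = V + 33.0600·d_B = (-24.8845,-23.3638)
sweep = 180° − θ = 152.4002°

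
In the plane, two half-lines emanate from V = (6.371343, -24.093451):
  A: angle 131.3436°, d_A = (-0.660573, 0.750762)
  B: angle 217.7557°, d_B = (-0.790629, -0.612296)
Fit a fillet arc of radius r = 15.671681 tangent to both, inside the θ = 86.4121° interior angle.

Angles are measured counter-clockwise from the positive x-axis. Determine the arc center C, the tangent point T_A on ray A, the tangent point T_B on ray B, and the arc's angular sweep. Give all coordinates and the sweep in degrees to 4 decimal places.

center=(-16.4161,-21.9192) T_A=(-4.6504,-11.5669) T_B=(-6.8204,-34.3097) sweep=93.5879

bisector direction at 174.5497° = (-0.995479,0.094983)
center distance |VC| = r/sin(θ/2) = 15.671681/sin(43.2060°) = 22.890929
C = V + |VC|·bis = (-16.4161,-21.9192)
T_A = V + ((C−V)·d_A)·d_A = V + 16.6851·d_A = (-4.6504,-11.5669)
T_B = V + ((C−V)·d_B)·d_B = V + 16.6851·d_B = (-6.8204,-34.3097)
sweep = 180° − θ = 93.5879°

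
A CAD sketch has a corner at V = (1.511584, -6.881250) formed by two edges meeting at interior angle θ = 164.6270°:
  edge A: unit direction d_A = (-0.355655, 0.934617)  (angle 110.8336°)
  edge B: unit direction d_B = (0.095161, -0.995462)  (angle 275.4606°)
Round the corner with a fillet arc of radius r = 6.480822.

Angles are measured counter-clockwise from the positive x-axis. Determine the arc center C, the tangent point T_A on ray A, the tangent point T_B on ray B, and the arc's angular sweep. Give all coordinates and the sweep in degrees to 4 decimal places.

bisector direction at 193.1471° = (-0.973789,-0.227452)
center distance |VC| = r/sin(θ/2) = 6.480822/sin(82.3135°) = 6.539582
C = V + |VC|·bis = (-4.8566,-8.3687)
T_A = V + ((C−V)·d_A)·d_A = V + 0.8747·d_A = (1.2005,-6.0638)
T_B = V + ((C−V)·d_B)·d_B = V + 0.8747·d_B = (1.5948,-7.7520)
sweep = 180° − θ = 15.3730°

center=(-4.8566,-8.3687) T_A=(1.2005,-6.0638) T_B=(1.5948,-7.7520) sweep=15.3730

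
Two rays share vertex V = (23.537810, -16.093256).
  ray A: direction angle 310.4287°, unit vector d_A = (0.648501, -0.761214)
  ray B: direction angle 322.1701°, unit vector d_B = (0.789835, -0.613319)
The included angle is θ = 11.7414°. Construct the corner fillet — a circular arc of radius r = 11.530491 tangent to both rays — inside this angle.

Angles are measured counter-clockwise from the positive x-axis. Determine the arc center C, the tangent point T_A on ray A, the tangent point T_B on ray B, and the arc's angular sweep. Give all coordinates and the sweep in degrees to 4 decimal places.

center=(105.0373,-93.9775) T_A=(96.2601,-101.4550) T_B=(112.1092,-84.8703) sweep=168.2586

bisector direction at 316.2994° = (0.722960,-0.690890)
center distance |VC| = r/sin(θ/2) = 11.530491/sin(5.8707°) = 112.730318
C = V + |VC|·bis = (105.0373,-93.9775)
T_A = V + ((C−V)·d_A)·d_A = V + 112.1391·d_A = (96.2601,-101.4550)
T_B = V + ((C−V)·d_B)·d_B = V + 112.1391·d_B = (112.1092,-84.8703)
sweep = 180° − θ = 168.2586°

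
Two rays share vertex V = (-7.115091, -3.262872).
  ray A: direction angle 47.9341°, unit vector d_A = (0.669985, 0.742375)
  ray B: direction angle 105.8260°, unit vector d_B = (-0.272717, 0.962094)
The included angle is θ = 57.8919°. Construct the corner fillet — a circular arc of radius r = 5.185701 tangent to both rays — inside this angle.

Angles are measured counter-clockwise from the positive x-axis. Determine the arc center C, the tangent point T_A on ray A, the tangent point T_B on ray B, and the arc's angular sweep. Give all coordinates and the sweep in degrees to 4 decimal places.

center=(-4.6830,7.1720) T_A=(-0.8332,3.6977) T_B=(-9.6721,5.7578) sweep=122.1081

bisector direction at 76.8800° = (0.226990,0.973897)
center distance |VC| = r/sin(θ/2) = 5.185701/sin(28.9459°) = 10.714605
C = V + |VC|·bis = (-4.6830,7.1720)
T_A = V + ((C−V)·d_A)·d_A = V + 9.3761·d_A = (-0.8332,3.6977)
T_B = V + ((C−V)·d_B)·d_B = V + 9.3761·d_B = (-9.6721,5.7578)
sweep = 180° − θ = 122.1081°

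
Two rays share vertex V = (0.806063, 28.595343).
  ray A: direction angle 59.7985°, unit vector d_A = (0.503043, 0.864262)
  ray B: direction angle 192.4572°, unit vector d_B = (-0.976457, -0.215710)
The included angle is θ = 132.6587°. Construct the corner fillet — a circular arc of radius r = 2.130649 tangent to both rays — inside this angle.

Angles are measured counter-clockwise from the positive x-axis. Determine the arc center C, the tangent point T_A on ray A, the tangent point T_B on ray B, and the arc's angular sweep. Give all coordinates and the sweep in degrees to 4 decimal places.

bisector direction at 126.1278° = (-0.589589,0.807703)
center distance |VC| = r/sin(θ/2) = 2.130649/sin(66.3294°) = 2.326370
C = V + |VC|·bis = (-0.5655,30.4744)
T_A = V + ((C−V)·d_A)·d_A = V + 0.9340·d_A = (1.2759,29.4026)
T_B = V + ((C−V)·d_B)·d_B = V + 0.9340·d_B = (-0.1059,28.3939)
sweep = 180° − θ = 47.3413°

center=(-0.5655,30.4744) T_A=(1.2759,29.4026) T_B=(-0.1059,28.3939) sweep=47.3413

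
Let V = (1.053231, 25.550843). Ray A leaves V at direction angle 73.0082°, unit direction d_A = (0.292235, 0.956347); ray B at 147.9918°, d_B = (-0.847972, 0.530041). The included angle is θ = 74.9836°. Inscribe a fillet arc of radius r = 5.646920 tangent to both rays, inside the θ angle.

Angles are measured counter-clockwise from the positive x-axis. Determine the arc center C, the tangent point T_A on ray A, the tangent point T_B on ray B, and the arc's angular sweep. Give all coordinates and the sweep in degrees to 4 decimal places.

bisector direction at 110.5000° = (-0.350207,0.936672)
center distance |VC| = r/sin(θ/2) = 5.646920/sin(37.4918°) = 9.277811
C = V + |VC|·bis = (-2.1959,34.2411)
T_A = V + ((C−V)·d_A)·d_A = V + 7.3614·d_A = (3.2045,32.5909)
T_B = V + ((C−V)·d_B)·d_B = V + 7.3614·d_B = (-5.1890,29.4527)
sweep = 180° − θ = 105.0164°

center=(-2.1959,34.2411) T_A=(3.2045,32.5909) T_B=(-5.1890,29.4527) sweep=105.0164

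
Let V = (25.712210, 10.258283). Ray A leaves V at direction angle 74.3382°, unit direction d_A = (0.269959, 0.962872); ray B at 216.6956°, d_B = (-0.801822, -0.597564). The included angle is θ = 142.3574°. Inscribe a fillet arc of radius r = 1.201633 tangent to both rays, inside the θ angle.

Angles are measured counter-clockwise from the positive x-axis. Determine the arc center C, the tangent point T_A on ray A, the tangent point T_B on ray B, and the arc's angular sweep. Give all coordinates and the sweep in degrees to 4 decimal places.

center=(24.6658,10.9770) T_A=(25.8228,10.6526) T_B=(25.3838,10.0135) sweep=37.6426

bisector direction at 145.5169° = (-0.824293,0.566163)
center distance |VC| = r/sin(θ/2) = 1.201633/sin(71.1787°) = 1.269515
C = V + |VC|·bis = (24.6658,10.9770)
T_A = V + ((C−V)·d_A)·d_A = V + 0.4096·d_A = (25.8228,10.6526)
T_B = V + ((C−V)·d_B)·d_B = V + 0.4096·d_B = (25.3838,10.0135)
sweep = 180° − θ = 37.6426°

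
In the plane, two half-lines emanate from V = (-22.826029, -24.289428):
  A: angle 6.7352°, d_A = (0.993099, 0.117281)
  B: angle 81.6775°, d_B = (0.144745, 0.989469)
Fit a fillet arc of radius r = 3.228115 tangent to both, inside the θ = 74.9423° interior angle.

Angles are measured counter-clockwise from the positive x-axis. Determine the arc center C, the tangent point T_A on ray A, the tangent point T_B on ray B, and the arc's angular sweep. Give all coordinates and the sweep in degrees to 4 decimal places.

center=(-19.0223,-20.5897) T_A=(-18.6437,-23.7955) T_B=(-22.2165,-20.1224) sweep=105.0577

bisector direction at 44.2064° = (0.716833,0.697245)
center distance |VC| = r/sin(θ/2) = 3.228115/sin(37.4712°) = 5.306241
C = V + |VC|·bis = (-19.0223,-20.5897)
T_A = V + ((C−V)·d_A)·d_A = V + 4.2114·d_A = (-18.6437,-23.7955)
T_B = V + ((C−V)·d_B)·d_B = V + 4.2114·d_B = (-22.2165,-20.1224)
sweep = 180° − θ = 105.0577°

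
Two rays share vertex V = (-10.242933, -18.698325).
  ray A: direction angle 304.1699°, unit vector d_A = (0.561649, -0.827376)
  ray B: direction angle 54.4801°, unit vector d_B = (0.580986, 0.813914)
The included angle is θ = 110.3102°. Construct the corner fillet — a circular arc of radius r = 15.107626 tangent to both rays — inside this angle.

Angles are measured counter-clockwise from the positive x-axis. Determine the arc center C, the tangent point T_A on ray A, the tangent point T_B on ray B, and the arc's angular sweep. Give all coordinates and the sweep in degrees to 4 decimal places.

center=(8.1640,-18.9152) T_A=(-4.3357,-27.4004) T_B=(-4.1323,-10.1379) sweep=69.6898

bisector direction at 359.3250° = (0.999931,-0.011781)
center distance |VC| = r/sin(θ/2) = 15.107626/sin(55.1551°) = 18.408181
C = V + |VC|·bis = (8.1640,-18.9152)
T_A = V + ((C−V)·d_A)·d_A = V + 10.5176·d_A = (-4.3357,-27.4004)
T_B = V + ((C−V)·d_B)·d_B = V + 10.5176·d_B = (-4.1323,-10.1379)
sweep = 180° − θ = 69.6898°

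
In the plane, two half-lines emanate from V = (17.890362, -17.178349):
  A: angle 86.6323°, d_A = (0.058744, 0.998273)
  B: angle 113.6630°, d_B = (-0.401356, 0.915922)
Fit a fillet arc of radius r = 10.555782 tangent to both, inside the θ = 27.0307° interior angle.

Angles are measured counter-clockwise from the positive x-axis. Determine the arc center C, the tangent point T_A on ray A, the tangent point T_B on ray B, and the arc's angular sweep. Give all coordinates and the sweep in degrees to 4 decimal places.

center=(9.9326,27.2821) T_A=(20.4702,26.6620) T_B=(0.2643,23.0454) sweep=152.9693

bisector direction at 100.1476° = (-0.176185,0.984357)
center distance |VC| = r/sin(θ/2) = 10.555782/sin(13.5153°) = 45.166955
C = V + |VC|·bis = (9.9326,27.2821)
T_A = V + ((C−V)·d_A)·d_A = V + 43.9162·d_A = (20.4702,26.6620)
T_B = V + ((C−V)·d_B)·d_B = V + 43.9162·d_B = (0.2643,23.0454)
sweep = 180° − θ = 152.9693°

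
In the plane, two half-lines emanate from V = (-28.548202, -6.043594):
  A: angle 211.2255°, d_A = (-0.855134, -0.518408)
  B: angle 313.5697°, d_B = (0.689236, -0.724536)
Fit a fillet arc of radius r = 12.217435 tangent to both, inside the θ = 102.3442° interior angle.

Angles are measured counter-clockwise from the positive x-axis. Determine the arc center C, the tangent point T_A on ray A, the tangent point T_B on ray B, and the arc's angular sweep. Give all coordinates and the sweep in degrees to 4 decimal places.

center=(-30.6230,-21.5886) T_A=(-36.9566,-11.1410) T_B=(-21.7710,-13.1679) sweep=77.6558

bisector direction at 262.3976° = (-0.132298,-0.991210)
center distance |VC| = r/sin(θ/2) = 12.217435/sin(51.1721°) = 15.682826
C = V + |VC|·bis = (-30.6230,-21.5886)
T_A = V + ((C−V)·d_A)·d_A = V + 9.8329·d_A = (-36.9566,-11.1410)
T_B = V + ((C−V)·d_B)·d_B = V + 9.8329·d_B = (-21.7710,-13.1679)
sweep = 180° − θ = 77.6558°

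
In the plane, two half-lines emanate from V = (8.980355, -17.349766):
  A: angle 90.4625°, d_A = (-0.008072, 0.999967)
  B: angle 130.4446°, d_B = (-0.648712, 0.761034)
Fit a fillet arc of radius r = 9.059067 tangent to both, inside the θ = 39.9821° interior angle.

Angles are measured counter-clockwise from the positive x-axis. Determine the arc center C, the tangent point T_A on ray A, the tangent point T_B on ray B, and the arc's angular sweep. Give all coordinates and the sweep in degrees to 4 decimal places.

center=(-0.2794,7.4780) T_A=(8.7793,7.5511) T_B=(-7.1737,1.6013) sweep=140.0179

bisector direction at 110.4536° = (-0.349448,0.936956)
center distance |VC| = r/sin(θ/2) = 9.059067/sin(19.9911°) = 26.498313
C = V + |VC|·bis = (-0.2794,7.4780)
T_A = V + ((C−V)·d_A)·d_A = V + 24.9017·d_A = (8.7793,7.5511)
T_B = V + ((C−V)·d_B)·d_B = V + 24.9017·d_B = (-7.1737,1.6013)
sweep = 180° − θ = 140.0179°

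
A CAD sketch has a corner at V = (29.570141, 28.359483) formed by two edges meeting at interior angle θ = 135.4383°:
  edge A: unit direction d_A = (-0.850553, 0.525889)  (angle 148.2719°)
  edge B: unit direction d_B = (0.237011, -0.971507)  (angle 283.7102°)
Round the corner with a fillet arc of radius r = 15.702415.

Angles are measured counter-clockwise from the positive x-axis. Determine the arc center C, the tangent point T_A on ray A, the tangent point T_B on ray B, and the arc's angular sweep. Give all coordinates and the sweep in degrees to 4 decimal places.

bisector direction at 215.9910° = (-0.809109,-0.587659)
center distance |VC| = r/sin(θ/2) = 15.702415/sin(67.7191°) = 16.969411
C = V + |VC|·bis = (15.8400,18.3873)
T_A = V + ((C−V)·d_A)·d_A = V + 6.4339·d_A = (24.0978,31.7430)
T_B = V + ((C−V)·d_B)·d_B = V + 6.4339·d_B = (31.0950,22.1089)
sweep = 180° − θ = 44.5617°

center=(15.8400,18.3873) T_A=(24.0978,31.7430) T_B=(31.0950,22.1089) sweep=44.5617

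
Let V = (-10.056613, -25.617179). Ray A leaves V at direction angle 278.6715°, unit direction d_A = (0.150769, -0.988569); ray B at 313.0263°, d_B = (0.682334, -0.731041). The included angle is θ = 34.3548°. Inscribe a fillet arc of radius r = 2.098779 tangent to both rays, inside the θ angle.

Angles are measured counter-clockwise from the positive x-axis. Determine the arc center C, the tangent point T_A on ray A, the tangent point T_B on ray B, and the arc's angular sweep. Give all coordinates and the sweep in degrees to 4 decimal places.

bisector direction at 295.8489° = (0.435999,-0.899947)
center distance |VC| = r/sin(θ/2) = 2.098779/sin(17.1774°) = 7.106526
C = V + |VC|·bis = (-6.9582,-32.0127)
T_A = V + ((C−V)·d_A)·d_A = V + 6.7895·d_A = (-9.0330,-32.3291)
T_B = V + ((C−V)·d_B)·d_B = V + 6.7895·d_B = (-5.4239,-30.5806)
sweep = 180° − θ = 145.6452°

center=(-6.9582,-32.0127) T_A=(-9.0330,-32.3291) T_B=(-5.4239,-30.5806) sweep=145.6452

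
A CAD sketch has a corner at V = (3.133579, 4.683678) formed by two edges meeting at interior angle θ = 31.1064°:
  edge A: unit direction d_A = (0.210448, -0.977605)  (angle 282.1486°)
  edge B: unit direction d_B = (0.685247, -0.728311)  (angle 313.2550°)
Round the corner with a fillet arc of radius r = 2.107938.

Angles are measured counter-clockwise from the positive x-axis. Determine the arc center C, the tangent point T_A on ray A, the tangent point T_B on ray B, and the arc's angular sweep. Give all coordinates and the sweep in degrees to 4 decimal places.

center=(6.7882,-2.2768) T_A=(4.7274,-2.7204) T_B=(8.3234,-0.8323) sweep=148.8936

bisector direction at 297.7018° = (0.464870,-0.885379)
center distance |VC| = r/sin(θ/2) = 2.107938/sin(15.5532°) = 7.861539
C = V + |VC|·bis = (6.7882,-2.2768)
T_A = V + ((C−V)·d_A)·d_A = V + 7.5737·d_A = (4.7274,-2.7204)
T_B = V + ((C−V)·d_B)·d_B = V + 7.5737·d_B = (8.3234,-0.8323)
sweep = 180° − θ = 148.8936°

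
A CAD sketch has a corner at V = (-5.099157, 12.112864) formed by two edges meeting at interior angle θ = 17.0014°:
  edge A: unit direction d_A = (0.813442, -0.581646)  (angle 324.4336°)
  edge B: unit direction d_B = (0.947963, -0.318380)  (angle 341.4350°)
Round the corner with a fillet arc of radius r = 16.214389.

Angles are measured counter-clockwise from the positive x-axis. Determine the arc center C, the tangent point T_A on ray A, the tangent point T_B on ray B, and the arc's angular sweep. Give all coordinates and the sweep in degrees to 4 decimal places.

bisector direction at 332.9343° = (0.890485,-0.455012)
center distance |VC| = r/sin(θ/2) = 16.214389/sin(8.5007°) = 109.688981
C = V + |VC|·bis = (92.5773,-37.7969)
T_A = V + ((C−V)·d_A)·d_A = V + 108.4839·d_A = (83.1462,-50.9864)
T_B = V + ((C−V)·d_B)·d_B = V + 108.4839·d_B = (97.7396,-22.4263)
sweep = 180° − θ = 162.9986°

center=(92.5773,-37.7969) T_A=(83.1462,-50.9864) T_B=(97.7396,-22.4263) sweep=162.9986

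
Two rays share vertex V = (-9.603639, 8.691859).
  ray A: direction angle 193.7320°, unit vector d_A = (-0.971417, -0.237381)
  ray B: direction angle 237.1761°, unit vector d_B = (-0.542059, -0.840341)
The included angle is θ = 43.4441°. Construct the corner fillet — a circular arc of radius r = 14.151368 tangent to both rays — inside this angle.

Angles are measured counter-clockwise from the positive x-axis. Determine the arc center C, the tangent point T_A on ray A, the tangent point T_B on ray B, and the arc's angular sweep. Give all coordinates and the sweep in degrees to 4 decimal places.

bisector direction at 215.4541° = (-0.814581,-0.580050)
center distance |VC| = r/sin(θ/2) = 14.151368/sin(21.7220°) = 38.236162
C = V + |VC|·bis = (-40.7501,-13.4870)
T_A = V + ((C−V)·d_A)·d_A = V + 35.5210·d_A = (-44.1094,0.2599)
T_B = V + ((C−V)·d_B)·d_B = V + 35.5210·d_B = (-28.8581,-21.1579)
sweep = 180° − θ = 136.5559°

center=(-40.7501,-13.4870) T_A=(-44.1094,0.2599) T_B=(-28.8581,-21.1579) sweep=136.5559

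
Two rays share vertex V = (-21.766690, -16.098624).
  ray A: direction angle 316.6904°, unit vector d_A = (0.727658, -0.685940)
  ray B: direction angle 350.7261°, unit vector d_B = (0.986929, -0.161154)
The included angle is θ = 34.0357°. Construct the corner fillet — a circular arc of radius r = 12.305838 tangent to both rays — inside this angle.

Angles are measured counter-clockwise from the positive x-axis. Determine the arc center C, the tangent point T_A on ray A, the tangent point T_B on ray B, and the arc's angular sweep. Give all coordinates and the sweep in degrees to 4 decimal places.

bisector direction at 333.7083° = (0.896550,-0.442942)
center distance |VC| = r/sin(θ/2) = 12.305838/sin(17.0178°) = 42.046858
C = V + |VC|·bis = (15.9304,-34.7229)
T_A = V + ((C−V)·d_A)·d_A = V + 40.2058·d_A = (7.4894,-43.6774)
T_B = V + ((C−V)·d_B)·d_B = V + 40.2058·d_B = (17.9136,-22.5780)
sweep = 180° − θ = 145.9643°

center=(15.9304,-34.7229) T_A=(7.4894,-43.6774) T_B=(17.9136,-22.5780) sweep=145.9643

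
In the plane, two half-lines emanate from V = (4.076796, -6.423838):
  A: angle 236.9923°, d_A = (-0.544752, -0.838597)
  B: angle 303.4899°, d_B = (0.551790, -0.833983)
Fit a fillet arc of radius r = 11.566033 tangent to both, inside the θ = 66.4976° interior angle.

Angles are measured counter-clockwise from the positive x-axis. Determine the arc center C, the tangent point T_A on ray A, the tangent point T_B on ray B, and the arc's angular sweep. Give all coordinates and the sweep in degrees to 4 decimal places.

center=(4.1656,-27.5189) T_A=(-5.5337,-21.2183) T_B=(13.8114,-21.1369) sweep=113.5024

bisector direction at 270.2411° = (0.004208,-0.999991)
center distance |VC| = r/sin(θ/2) = 11.566033/sin(33.2488°) = 21.095286
C = V + |VC|·bis = (4.1656,-27.5189)
T_A = V + ((C−V)·d_A)·d_A = V + 17.6419·d_A = (-5.5337,-21.2183)
T_B = V + ((C−V)·d_B)·d_B = V + 17.6419·d_B = (13.8114,-21.1369)
sweep = 180° − θ = 113.5024°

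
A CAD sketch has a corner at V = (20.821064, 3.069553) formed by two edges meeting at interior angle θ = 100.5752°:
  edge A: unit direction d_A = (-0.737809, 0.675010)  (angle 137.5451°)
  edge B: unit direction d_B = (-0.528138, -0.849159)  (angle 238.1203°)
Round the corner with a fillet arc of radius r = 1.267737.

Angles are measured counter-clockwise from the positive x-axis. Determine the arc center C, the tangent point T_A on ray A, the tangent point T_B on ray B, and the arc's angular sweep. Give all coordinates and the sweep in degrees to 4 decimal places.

bisector direction at 187.8327° = (-0.990670,-0.136281)
center distance |VC| = r/sin(θ/2) = 1.267737/sin(50.2876°) = 1.647993
C = V + |VC|·bis = (19.1884,2.8450)
T_A = V + ((C−V)·d_A)·d_A = V + 1.0530·d_A = (20.0442,3.7803)
T_B = V + ((C−V)·d_B)·d_B = V + 1.0530·d_B = (20.2650,2.1754)
sweep = 180° − θ = 79.4248°

center=(19.1884,2.8450) T_A=(20.0442,3.7803) T_B=(20.2650,2.1754) sweep=79.4248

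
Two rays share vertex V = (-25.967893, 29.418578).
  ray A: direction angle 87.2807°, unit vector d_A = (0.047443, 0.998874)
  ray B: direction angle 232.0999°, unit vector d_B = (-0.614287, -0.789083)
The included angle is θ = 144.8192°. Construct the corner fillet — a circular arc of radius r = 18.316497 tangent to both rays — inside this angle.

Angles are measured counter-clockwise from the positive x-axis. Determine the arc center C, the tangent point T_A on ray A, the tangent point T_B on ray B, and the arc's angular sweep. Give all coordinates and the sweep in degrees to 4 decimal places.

bisector direction at 159.6903° = (-0.937830,0.347094)
center distance |VC| = r/sin(θ/2) = 18.316497/sin(72.4096°) = 19.214963
C = V + |VC|·bis = (-43.9883,36.0880)
T_A = V + ((C−V)·d_A)·d_A = V + 5.8070·d_A = (-25.6924,35.2190)
T_B = V + ((C−V)·d_B)·d_B = V + 5.8070·d_B = (-29.5350,24.8364)
sweep = 180° − θ = 35.1808°

center=(-43.9883,36.0880) T_A=(-25.6924,35.2190) T_B=(-29.5350,24.8364) sweep=35.1808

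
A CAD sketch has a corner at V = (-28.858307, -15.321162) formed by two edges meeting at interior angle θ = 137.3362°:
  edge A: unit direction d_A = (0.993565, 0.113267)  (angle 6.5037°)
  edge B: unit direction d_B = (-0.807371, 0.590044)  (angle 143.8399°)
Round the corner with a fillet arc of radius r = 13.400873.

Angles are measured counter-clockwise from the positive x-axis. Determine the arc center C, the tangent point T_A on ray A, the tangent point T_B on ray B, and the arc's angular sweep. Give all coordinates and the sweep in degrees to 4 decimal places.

bisector direction at 75.1718° = (0.255922,0.966698)
center distance |VC| = r/sin(θ/2) = 13.400873/sin(68.6681°) = 14.386509
C = V + |VC|·bis = (-25.1765,-1.4138)
T_A = V + ((C−V)·d_A)·d_A = V + 5.2334·d_A = (-23.6586,-14.7284)
T_B = V + ((C−V)·d_B)·d_B = V + 5.2334·d_B = (-33.0836,-12.2332)
sweep = 180° − θ = 42.6638°

center=(-25.1765,-1.4138) T_A=(-23.6586,-14.7284) T_B=(-33.0836,-12.2332) sweep=42.6638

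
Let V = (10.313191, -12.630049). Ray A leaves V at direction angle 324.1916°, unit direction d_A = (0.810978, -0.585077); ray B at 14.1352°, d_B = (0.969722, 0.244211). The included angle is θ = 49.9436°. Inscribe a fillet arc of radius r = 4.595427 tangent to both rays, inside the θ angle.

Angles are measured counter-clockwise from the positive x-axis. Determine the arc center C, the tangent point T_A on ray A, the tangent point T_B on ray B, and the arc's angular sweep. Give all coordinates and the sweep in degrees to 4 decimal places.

bisector direction at 349.1634° = (0.982167,-0.188009)
center distance |VC| = r/sin(θ/2) = 4.595427/sin(24.9718°) = 10.885197
C = V + |VC|·bis = (21.0043,-14.6766)
T_A = V + ((C−V)·d_A)·d_A = V + 9.8676·d_A = (18.3156,-18.4034)
T_B = V + ((C−V)·d_B)·d_B = V + 9.8676·d_B = (19.8820,-10.2203)
sweep = 180° − θ = 130.0564°

center=(21.0043,-14.6766) T_A=(18.3156,-18.4034) T_B=(19.8820,-10.2203) sweep=130.0564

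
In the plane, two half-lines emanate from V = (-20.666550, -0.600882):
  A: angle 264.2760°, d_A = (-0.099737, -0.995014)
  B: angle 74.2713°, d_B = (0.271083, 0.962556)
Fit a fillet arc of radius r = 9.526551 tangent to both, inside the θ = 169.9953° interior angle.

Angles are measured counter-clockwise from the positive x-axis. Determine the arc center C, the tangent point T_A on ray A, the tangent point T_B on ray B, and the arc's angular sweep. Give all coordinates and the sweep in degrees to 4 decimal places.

center=(-11.2707,-2.3807) T_A=(-20.7497,-1.4306) T_B=(-20.4405,0.2018) sweep=10.0047

bisector direction at 349.2737° = (0.982527,-0.186118)
center distance |VC| = r/sin(θ/2) = 9.526551/sin(84.9976°) = 9.562975
C = V + |VC|·bis = (-11.2707,-2.3807)
T_A = V + ((C−V)·d_A)·d_A = V + 0.8339·d_A = (-20.7497,-1.4306)
T_B = V + ((C−V)·d_B)·d_B = V + 0.8339·d_B = (-20.4405,0.2018)
sweep = 180° − θ = 10.0047°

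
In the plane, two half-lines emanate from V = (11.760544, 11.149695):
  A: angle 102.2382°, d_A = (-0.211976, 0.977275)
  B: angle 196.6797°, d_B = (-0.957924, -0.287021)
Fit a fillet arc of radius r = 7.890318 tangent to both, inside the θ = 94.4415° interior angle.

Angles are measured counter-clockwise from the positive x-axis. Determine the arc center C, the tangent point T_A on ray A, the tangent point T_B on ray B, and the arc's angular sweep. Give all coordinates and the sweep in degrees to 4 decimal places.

bisector direction at 149.4590° = (-0.861265,0.508156)
center distance |VC| = r/sin(θ/2) = 7.890318/sin(47.2208°) = 10.750105
C = V + |VC|·bis = (2.5019,16.6124)
T_A = V + ((C−V)·d_A)·d_A = V + 7.3012·d_A = (10.2129,18.2850)
T_B = V + ((C−V)·d_B)·d_B = V + 7.3012·d_B = (4.7665,9.0541)
sweep = 180° − θ = 85.5585°

center=(2.5019,16.6124) T_A=(10.2129,18.2850) T_B=(4.7665,9.0541) sweep=85.5585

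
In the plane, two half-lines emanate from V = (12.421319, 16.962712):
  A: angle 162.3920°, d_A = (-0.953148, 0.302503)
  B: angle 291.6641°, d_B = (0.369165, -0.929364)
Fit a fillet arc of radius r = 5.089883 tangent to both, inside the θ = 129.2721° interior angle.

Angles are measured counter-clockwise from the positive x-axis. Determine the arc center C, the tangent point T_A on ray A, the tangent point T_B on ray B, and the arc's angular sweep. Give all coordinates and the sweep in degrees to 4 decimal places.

center=(8.5817,12.8412) T_A=(10.1214,17.6926) T_B=(13.3121,14.7202) sweep=50.7279

bisector direction at 227.0281° = (-0.681640,-0.731687)
center distance |VC| = r/sin(θ/2) = 5.089883/sin(64.6360°) = 5.632863
C = V + |VC|·bis = (8.5817,12.8412)
T_A = V + ((C−V)·d_A)·d_A = V + 2.4129·d_A = (10.1214,17.6926)
T_B = V + ((C−V)·d_B)·d_B = V + 2.4129·d_B = (13.3121,14.7202)
sweep = 180° − θ = 50.7279°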